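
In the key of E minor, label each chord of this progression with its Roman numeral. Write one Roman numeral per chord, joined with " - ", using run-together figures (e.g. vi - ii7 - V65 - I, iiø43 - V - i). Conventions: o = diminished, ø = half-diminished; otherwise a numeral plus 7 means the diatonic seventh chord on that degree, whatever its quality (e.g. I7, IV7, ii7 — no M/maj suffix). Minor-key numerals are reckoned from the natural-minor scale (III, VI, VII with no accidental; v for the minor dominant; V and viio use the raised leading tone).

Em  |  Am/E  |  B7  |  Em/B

Em: minor triad on E = scale degree 1 → i.
Am/E has root A, degree 4 in E minor, so iv64.
B7: dominant seventh chord on B = scale degree 5 → V7.
Em/B has root E, degree 1 in E minor, so i64.

i - iv64 - V7 - i64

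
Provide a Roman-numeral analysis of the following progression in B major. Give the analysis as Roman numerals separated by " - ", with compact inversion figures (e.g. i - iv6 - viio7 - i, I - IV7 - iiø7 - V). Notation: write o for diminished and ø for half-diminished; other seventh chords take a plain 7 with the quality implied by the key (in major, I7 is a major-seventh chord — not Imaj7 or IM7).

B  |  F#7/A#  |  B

I - V65 - I

B: major triad on B = scale degree 1 → I.
F#7/A#: root F# is the dominant; dominant seventh chord there is V65.
B: root B is the tonic; major triad there is I.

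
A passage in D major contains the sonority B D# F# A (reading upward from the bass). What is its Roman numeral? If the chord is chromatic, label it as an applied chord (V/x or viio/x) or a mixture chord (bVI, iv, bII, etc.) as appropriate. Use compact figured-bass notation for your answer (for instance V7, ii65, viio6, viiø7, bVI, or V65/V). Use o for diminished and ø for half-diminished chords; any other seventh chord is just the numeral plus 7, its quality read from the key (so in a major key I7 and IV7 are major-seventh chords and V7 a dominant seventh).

The pitches B-D#-F#-A form a dominant seventh chord rooted on B.
B is not a diatonic chord root with this quality in D major, but it lies a perfect fifth above E (ii), so the chord functions as an applied dominant of ii.

V7/ii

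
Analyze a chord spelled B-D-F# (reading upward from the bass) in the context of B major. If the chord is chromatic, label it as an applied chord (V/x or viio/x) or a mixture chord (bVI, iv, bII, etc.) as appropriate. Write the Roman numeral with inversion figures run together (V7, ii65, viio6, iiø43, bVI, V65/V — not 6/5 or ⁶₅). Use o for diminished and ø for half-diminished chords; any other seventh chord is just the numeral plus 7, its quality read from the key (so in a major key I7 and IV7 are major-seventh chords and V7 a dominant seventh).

i

Stacked in thirds the chord is B-D-F#: a minor triad on B.
B is the first degree of B major. This is the minor tonic, borrowed from the parallel minor.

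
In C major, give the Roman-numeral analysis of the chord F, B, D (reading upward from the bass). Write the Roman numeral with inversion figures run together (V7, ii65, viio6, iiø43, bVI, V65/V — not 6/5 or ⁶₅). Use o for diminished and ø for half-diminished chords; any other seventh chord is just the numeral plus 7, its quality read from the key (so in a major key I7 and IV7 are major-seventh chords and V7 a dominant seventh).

The pitches B-D-F form a diminished triad rooted on B.
In C major, B is the leading tone; the diatonic diminished triad there is viio.
With F in the bass the chord is in second inversion, so the figured bass is 64.

viio64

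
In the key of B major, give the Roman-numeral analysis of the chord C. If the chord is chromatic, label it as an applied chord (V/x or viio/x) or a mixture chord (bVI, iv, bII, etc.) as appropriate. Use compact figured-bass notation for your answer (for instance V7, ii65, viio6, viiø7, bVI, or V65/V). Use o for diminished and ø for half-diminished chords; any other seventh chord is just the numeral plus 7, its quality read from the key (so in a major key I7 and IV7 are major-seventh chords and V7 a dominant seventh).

Stacked in thirds the chord is C-E-G: a major triad on C.
C is the lowered second degree of B major (diatonic 2 would be C#). This is the Neapolitan chord — a major triad on the lowered second degree.

bII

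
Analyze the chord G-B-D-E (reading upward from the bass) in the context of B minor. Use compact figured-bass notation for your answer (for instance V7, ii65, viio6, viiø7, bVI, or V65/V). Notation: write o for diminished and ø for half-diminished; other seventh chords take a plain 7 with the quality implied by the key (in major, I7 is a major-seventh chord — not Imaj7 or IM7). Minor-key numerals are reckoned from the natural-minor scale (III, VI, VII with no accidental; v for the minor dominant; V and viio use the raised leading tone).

Stacked in thirds the chord is E-G-B-D: a minor seventh chord on E.
E is scale degree 4 in B minor, and a minor seventh chord on that degree is written iv7.
With G in the bass the chord is in first inversion, so the figured bass is 65.

iv65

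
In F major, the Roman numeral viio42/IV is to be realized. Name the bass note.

The applied chord viio42/IV is rooted on A: A-C-Eb-Gb.
The figure 42 means third inversion — the seventh is in the bass.

Gb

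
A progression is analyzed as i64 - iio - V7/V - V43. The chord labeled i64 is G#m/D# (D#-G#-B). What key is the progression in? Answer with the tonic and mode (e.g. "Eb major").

The anchor chord is a minor triad on G#, labeled i64.
If G# is scale degree 1 and the mode makes that degree carry a minor triad, the tonic is G# and the mode is minor.

G# minor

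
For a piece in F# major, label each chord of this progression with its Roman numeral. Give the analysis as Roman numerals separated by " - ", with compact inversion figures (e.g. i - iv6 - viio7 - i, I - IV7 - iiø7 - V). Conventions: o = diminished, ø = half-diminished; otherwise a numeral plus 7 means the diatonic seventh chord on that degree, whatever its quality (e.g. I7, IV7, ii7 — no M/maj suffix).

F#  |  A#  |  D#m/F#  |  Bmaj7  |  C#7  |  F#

F#: major triad on F# = scale degree 1 → I.
A#: chromatic; A# is V of vi, so V/vi.
D#m/F# has root D#, degree 6 in F# major, so vi6.
Bmaj7 has root B, degree 4 in F# major, so IV7.
C#7: root C# is the dominant; dominant seventh chord there is V7.
F# has root F#, degree 1 in F# major, so I.

I - V/vi - vi6 - IV7 - V7 - I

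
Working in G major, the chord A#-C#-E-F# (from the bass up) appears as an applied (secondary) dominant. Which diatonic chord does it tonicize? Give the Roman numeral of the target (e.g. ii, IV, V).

iii

The chord is a dominant seventh chord on F#.
A dominant resolves down a perfect fifth: F# → B. In G major, B is scale degree 3, i.e. iii.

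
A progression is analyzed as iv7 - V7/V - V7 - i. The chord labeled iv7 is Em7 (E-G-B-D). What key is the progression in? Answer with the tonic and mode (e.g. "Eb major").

B minor

iv7 is given as E-G-B-D — a minor seventh chord with root E.
iv7 on E implies E is the subdominant; that puts the tonic at B, and the lowercase numeral fits minor mode.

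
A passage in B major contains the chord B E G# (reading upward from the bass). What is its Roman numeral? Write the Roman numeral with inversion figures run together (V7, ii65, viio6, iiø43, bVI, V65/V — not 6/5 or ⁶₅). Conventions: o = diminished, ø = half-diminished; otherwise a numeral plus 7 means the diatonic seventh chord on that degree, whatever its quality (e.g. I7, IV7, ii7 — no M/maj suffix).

IV64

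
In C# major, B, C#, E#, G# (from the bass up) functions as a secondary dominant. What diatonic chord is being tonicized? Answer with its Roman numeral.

IV

The chord is a dominant seventh chord on C#.
A dominant resolves down a perfect fifth: C# → F#. In C# major, F# is scale degree 4, i.e. IV.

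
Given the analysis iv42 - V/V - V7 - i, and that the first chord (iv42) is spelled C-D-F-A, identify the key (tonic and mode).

The chord Dm7/C is a minor seventh chord rooted on D; its label is iv42.
If D is scale degree 4 and the mode makes that degree carry a minor seventh chord, the tonic is A and the mode is minor.

A minor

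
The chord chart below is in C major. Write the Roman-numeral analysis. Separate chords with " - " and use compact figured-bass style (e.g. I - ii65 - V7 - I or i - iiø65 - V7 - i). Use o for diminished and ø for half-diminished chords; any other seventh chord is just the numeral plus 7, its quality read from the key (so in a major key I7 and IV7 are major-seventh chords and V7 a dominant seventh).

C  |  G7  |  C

I - V7 - I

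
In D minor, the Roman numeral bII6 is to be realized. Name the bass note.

G

bII in D minor has root Eb; the chord is Eb-G-Bb.
The figure 6 means first inversion — the third is in the bass.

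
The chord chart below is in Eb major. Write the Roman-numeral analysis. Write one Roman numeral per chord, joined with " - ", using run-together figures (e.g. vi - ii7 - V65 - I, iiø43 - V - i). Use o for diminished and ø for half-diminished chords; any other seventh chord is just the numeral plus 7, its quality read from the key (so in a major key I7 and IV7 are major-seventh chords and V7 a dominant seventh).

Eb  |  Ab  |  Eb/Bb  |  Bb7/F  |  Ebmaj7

I - IV - I64 - V43 - I7

Eb has root Eb, degree 1 in Eb major, so I.
Ab has root Ab, degree 4 in Eb major, so IV.
Eb/Bb: root Eb is the tonic; major triad there is I64.
Bb7/F: dominant seventh chord on Bb = scale degree 5 → V43.
Ebmaj7: root Eb is the tonic; major seventh chord there is I7.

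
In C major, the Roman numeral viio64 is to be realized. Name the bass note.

F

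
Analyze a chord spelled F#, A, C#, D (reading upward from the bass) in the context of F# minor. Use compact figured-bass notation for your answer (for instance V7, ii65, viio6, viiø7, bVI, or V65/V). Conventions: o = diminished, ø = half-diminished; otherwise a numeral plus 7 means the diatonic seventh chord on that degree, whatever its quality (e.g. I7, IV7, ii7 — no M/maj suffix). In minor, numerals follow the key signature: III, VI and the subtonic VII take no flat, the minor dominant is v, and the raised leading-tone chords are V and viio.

The pitches D-F#-A-C# form a major seventh chord rooted on D.
In F# minor, D is the submediant; the diatonic major seventh chord there is VI7.
With F# in the bass the chord is in first inversion, so the figured bass is 65.

VI65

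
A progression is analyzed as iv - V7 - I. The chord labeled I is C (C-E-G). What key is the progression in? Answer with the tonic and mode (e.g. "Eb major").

C major

The chord C is a major triad rooted on C; its label is I.
If C is scale degree 1 and the mode makes that degree carry a major triad, the tonic is C and the mode is major.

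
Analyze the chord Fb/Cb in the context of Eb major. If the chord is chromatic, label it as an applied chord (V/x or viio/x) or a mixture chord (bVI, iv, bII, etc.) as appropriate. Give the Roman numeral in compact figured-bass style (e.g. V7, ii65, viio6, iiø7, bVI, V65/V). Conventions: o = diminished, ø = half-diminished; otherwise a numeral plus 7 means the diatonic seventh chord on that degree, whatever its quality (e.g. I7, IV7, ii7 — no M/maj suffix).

Stacked in thirds the chord is Fb-Ab-Cb: a major triad on Fb.
Fb is the lowered second degree of Eb major (diatonic 2 would be F). This is the Neapolitan chord — a major triad on the lowered second degree.
With Cb in the bass the chord is in second inversion, so the figured bass is 64.

bII64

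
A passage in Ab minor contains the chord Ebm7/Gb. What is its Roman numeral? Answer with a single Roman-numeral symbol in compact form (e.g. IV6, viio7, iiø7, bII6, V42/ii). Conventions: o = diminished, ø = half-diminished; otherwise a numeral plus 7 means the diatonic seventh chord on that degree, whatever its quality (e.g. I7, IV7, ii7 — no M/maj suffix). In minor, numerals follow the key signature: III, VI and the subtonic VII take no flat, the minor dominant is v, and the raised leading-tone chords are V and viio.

v65

The pitches Eb-Gb-Bb-Db form a minor seventh chord rooted on Eb.
Eb is scale degree 5 in Ab minor, and a minor seventh chord on that degree is written v7.
With Gb in the bass the chord is in first inversion, so the figured bass is 65.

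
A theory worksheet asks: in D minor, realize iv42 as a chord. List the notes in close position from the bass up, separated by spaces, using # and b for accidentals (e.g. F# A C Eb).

F G Bb D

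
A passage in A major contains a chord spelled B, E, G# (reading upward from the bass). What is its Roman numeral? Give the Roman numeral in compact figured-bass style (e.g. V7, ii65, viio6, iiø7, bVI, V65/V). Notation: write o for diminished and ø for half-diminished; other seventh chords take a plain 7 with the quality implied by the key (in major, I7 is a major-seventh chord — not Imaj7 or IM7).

Stacked in thirds the chord is E-G#-B: a major triad on E.
E is scale degree 5 in A major, and a major triad on that degree is written V.
With B in the bass the chord is in second inversion, so the figured bass is 64.

V64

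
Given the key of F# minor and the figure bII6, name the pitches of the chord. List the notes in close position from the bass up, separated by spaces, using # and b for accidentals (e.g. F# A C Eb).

B D G

Scale degree 2 in F# minor is G#; lowering it a half step gives G. bII6 is the Neapolitan sixth — a major triad on the lowered second degree, here in its customary first inversion.
So the chord is G-B-D.
With the 6 figure the chord is in first inversion; from the bass B upward in close position it reads B-D-G.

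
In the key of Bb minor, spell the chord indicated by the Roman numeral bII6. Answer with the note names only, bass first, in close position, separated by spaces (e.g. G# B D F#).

bII6 is the Neapolitan sixth — a major triad on the lowered second degree, here in its customary first inversion. In Bb minor that root is Cb.
So the chord is Cb-Eb-Gb, a major triad.
The figured bass 6 indicates first inversion, placing the third (Eb) in the bass: Eb-Gb-Cb.

Eb Gb Cb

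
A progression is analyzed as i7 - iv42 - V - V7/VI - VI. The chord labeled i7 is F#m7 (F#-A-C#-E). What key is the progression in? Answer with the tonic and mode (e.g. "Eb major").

i7 is given as F#-A-C#-E — a minor seventh chord with root F#.
If F# is scale degree 1 and the mode makes that degree carry a minor seventh chord, the tonic is F# and the mode is minor.

F# minor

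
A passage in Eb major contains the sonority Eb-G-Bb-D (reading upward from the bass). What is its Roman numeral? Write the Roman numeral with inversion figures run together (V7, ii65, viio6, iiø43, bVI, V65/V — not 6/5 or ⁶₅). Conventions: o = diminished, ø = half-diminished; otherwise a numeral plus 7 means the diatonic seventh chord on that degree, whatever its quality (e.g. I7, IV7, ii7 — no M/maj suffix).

I7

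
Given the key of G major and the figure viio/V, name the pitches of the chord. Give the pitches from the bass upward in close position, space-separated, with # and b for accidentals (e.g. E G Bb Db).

C# E G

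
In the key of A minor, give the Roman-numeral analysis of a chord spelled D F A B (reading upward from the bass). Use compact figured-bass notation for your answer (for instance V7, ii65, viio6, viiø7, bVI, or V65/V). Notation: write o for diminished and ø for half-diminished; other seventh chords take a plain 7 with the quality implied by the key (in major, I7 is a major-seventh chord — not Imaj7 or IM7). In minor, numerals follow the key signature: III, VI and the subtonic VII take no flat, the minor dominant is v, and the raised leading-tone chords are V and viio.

The pitches B-D-F-A form a half-diminished seventh chord rooted on B.
B is scale degree 2 in A minor, and a half-diminished seventh chord on that degree is written iiø7.
With D in the bass the chord is in first inversion, so the figured bass is 65.

iiø65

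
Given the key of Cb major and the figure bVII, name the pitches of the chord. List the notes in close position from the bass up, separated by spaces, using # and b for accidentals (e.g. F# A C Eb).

Scale degree 7 in Cb major is Bb; lowering it a half step gives Bbb. bVII is a major triad on the lowered seventh degree (the subtonic), borrowed from the parallel minor.
So the chord is Bbb-Db-Fb, a major triad.

Bbb Db Fb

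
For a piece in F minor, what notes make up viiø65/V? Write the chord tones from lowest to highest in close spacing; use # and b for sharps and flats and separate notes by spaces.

D F A B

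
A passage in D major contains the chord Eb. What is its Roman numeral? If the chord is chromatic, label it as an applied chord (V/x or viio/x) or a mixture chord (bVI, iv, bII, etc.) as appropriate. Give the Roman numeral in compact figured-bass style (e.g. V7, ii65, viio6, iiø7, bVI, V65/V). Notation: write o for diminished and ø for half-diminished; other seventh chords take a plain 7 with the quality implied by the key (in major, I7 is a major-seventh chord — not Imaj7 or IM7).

bII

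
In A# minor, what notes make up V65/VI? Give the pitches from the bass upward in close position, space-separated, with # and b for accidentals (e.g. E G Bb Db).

The slash means an applied dominant: we want the dominant of VI. In A# minor, VI is F# major, and its dominant is built on C#.
Building a dominant seventh chord on C# gives C#-E#-G#-B.
The figured bass 65 indicates first inversion, placing the third (E#) in the bass: E#-G#-B-C#.

E# G# B C#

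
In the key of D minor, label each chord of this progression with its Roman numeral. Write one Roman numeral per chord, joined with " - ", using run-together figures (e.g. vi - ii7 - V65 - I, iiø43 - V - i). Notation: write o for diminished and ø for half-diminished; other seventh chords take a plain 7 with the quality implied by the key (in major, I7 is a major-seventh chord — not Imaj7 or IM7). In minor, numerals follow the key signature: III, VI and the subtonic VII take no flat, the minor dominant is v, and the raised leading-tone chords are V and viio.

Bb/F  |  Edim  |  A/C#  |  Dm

Bb/F has root Bb, degree 6 in D minor, so VI64.
Edim: diminished triad on E = scale degree 2 → iio.
A/C#: major triad on A = scale degree 5 → V6.
Dm: root D is the tonic; minor triad there is i.

VI64 - iio - V6 - i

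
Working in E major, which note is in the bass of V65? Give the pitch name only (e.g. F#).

D#

V in E major has root B; the chord is B-D#-F#-A.
The figure 65 means first inversion — the third is in the bass.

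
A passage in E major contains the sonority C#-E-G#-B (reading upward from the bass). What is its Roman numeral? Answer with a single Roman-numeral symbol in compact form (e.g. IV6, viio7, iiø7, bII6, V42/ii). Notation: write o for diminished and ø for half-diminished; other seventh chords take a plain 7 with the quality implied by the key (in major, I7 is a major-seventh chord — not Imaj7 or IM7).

vi7

Stacked in thirds the chord is C#-E-G#-B: a minor seventh chord on C#.
In E major, C# is the submediant; the diatonic minor seventh chord there is vi7.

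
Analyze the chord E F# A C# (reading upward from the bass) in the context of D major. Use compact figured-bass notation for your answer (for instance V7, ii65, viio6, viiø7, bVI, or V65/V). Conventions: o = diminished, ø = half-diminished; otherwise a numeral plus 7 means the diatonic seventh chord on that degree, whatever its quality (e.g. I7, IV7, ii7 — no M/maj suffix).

iii42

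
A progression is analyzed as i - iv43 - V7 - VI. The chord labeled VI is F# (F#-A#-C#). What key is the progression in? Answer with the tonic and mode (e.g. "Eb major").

A# minor

VI is given as F#-A#-C# — a major triad with root F#.
Counting down 5 scale steps from F# places the tonic on A#; a major triad on degree 6 is diatonic only in minor.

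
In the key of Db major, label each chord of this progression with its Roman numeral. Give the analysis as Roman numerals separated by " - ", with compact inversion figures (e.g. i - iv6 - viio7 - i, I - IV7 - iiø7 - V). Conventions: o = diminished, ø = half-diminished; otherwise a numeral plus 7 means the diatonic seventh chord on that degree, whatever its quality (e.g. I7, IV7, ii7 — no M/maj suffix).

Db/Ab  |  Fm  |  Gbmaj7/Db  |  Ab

Db/Ab: root Db is the tonic; major triad there is I64.
Fm: root F is the mediant; minor triad there is iii.
Gbmaj7/Db: major seventh chord on Gb = scale degree 4 → IV43.
Ab: root Ab is the dominant; major triad there is V.

I64 - iii - IV43 - V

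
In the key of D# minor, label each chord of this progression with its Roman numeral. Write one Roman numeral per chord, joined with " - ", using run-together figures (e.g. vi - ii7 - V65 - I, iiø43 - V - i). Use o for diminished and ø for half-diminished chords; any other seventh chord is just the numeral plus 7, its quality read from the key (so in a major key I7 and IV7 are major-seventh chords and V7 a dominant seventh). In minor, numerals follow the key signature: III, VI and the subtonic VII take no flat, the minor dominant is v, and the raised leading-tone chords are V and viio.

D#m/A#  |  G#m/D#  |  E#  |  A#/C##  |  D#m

i64 - iv64 - V/V - V6 - i

D#m/A# has root D#, degree 1 in D# minor, so i64.
G#m/D# has root G#, degree 4 in D# minor, so iv64.
E# is the secondary dominant of V (major triad on E#): V/V.
A#/C##: major triad on A# = scale degree 5 → V6.
D#m has root D#, degree 1 in D# minor, so i.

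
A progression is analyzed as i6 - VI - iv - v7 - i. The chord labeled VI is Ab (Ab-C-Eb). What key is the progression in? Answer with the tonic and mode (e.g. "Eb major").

C minor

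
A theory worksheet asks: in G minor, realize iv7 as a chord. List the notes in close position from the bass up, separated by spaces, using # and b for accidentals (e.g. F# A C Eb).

C Eb G Bb

In G minor, the subdominant is C, and the diatonic chord built there is a minor seventh chord.
Stacking thirds from C gives C-Eb-G-Bb.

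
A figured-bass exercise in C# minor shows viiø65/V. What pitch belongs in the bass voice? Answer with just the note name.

A#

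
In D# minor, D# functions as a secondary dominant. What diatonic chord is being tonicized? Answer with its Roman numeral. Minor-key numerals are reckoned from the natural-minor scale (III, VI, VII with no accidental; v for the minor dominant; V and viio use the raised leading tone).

iv

The chord is a major triad on D#.
A dominant resolves down a perfect fifth: D# → G#. In D# minor, G# is scale degree 4, i.e. iv.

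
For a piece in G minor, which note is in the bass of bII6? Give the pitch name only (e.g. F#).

C

bII in G minor has root Ab; the chord is Ab-C-Eb.
The figure 6 means first inversion — the third is in the bass.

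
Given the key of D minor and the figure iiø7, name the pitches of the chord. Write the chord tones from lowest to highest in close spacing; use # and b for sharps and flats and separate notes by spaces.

E G Bb D

In D minor, the supertonic is E, and the diatonic chord built there is a half-diminished seventh chord.
Stacking thirds from E gives E-G-Bb-D.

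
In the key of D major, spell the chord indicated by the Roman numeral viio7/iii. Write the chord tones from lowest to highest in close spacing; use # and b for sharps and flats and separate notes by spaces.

The slash marks an applied leading-tone chord: viio of iii. In D major, iii is F#, so the leading tone to it is E#, a half step below.
Building a fully diminished seventh chord on E# gives E#-G#-B-D.

E# G# B D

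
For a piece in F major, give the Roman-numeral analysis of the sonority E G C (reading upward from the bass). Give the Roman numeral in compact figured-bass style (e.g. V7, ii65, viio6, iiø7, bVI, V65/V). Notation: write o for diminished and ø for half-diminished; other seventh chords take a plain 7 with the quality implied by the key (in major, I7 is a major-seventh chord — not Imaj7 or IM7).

V6

Stacked in thirds the chord is C-E-G: a major triad on C.
In F major, C is the dominant; the diatonic major triad there is V.
With E in the bass the chord is in first inversion, so the figured bass is 6.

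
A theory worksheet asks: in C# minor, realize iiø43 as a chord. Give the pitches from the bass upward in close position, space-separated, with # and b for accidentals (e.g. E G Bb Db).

In C# minor, the second degree is D#, and the diatonic chord built there is a half-diminished seventh chord.
That chord is spelled D#-F#-A-C#.
With the 43 figure the chord is in second inversion; from the bass A upward in close position it reads A-C#-D#-F#.

A C# D# F#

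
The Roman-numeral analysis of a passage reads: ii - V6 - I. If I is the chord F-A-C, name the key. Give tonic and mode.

The chord F is a major triad rooted on F; its label is I.
If F is scale degree 1 and the mode makes that degree carry a major triad, the tonic is F and the mode is major.

F major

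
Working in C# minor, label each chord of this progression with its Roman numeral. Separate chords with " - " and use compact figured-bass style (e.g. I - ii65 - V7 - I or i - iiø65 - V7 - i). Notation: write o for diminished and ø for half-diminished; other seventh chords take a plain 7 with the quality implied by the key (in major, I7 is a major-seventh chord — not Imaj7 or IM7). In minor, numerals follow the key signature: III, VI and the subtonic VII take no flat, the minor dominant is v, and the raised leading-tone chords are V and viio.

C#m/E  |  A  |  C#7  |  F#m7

i6 - VI - V7/iv - iv7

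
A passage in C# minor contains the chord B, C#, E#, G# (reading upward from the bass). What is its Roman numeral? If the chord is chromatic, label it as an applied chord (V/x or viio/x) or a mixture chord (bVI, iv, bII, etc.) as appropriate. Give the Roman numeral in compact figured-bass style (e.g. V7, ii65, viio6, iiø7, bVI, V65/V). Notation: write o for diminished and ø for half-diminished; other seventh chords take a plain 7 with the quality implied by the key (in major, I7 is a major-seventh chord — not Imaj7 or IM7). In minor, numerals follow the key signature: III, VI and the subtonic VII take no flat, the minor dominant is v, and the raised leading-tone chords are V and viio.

V42/iv

The pitches C#-E#-G#-B form a dominant seventh chord rooted on C#.
C# is not a diatonic chord root with this quality in C# minor, but it lies a perfect fifth above F# (iv), so the chord functions as an applied dominant of iv.
With B in the bass the chord is in third inversion, so the figured bass is 42.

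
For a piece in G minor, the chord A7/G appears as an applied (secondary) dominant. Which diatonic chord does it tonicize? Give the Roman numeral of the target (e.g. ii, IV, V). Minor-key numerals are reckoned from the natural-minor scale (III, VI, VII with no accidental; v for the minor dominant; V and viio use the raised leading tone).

V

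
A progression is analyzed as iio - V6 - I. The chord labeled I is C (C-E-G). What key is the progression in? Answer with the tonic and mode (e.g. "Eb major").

C major

I is given as C-E-G — a major triad with root C.
If C is scale degree 1 and the mode makes that degree carry a major triad, the tonic is C and the mode is major.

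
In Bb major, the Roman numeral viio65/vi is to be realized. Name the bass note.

The applied chord viio65/vi is rooted on F#: F#-A-C-Eb.
The figure 65 means first inversion — the third is in the bass.

A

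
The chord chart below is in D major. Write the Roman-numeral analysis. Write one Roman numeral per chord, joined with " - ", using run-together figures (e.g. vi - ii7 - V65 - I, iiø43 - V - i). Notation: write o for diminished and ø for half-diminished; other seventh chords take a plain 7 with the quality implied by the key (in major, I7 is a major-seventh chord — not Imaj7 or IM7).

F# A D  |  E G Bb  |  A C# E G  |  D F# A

I6 - iio - V7 - I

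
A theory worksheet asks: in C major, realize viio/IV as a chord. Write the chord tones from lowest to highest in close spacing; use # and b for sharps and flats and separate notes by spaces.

The slash marks an applied leading-tone chord: viio of IV. In C major, IV is F, so the leading tone to it is E, a half step below.
Building a diminished triad on E gives E-G-Bb.

E G Bb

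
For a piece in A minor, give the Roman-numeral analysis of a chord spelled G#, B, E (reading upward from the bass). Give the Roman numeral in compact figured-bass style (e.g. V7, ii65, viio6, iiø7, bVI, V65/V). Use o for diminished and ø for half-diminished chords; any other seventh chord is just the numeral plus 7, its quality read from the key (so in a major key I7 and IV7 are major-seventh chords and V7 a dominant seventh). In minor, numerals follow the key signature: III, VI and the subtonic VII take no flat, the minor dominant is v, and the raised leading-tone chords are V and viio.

Stacked in thirds the chord is E-G#-B: a major triad on E.
E is scale degree 5 in A minor, and a major triad on that degree is written V.
With G# in the bass the chord is in first inversion, so the figured bass is 6.

V6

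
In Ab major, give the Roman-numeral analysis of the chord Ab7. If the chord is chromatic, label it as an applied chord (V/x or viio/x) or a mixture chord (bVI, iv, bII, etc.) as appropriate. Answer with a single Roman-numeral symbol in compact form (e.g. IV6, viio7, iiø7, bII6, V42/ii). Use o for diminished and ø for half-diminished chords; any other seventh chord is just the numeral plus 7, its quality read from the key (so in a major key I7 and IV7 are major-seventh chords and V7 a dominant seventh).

The pitches Ab-C-Eb-Gb form a dominant seventh chord rooted on Ab.
Ab is not a diatonic chord root with this quality in Ab major, but it lies a perfect fifth above Db (IV), so the chord functions as an applied dominant of IV.

V7/IV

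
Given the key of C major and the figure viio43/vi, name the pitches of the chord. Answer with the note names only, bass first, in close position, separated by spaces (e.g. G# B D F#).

viio43/vi is a secondary leading-tone chord. The target vi is A in C major; the applied chord is rooted a semitone below, on G#.
Building a fully diminished seventh chord on G# gives G#-B-D-F.
With the 43 figure the chord is in second inversion; from the bass D upward in close position it reads D-F-G#-B.

D F G# B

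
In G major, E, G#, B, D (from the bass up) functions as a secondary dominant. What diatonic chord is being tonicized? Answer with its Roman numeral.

ii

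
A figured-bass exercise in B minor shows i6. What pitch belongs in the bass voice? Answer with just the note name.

i in B minor has root B; the chord is B-D-F#.
The figure 6 means first inversion — the third is in the bass.

D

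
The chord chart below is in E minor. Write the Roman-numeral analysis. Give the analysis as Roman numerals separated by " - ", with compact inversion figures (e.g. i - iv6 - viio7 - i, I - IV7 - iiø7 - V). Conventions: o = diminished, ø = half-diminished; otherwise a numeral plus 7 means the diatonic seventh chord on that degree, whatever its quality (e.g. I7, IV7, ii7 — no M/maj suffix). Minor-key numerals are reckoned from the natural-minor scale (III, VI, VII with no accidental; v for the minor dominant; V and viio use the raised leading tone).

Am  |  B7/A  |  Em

iv - V42 - i

Am: root A is the subdominant; minor triad there is iv.
B7/A has root B, degree 5 in E minor, so V42.
Em has root E, degree 1 in E minor, so i.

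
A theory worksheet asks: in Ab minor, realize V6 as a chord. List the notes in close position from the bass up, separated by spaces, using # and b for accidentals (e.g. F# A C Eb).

G Bb Eb

In Ab minor, scale degree 5 is Eb. The dominant is major (leading tone raised), so V is a major triad.
Stacking thirds from Eb gives Eb-G-Bb.
With the 6 figure the chord is in first inversion; from the bass G upward in close position it reads G-Bb-Eb.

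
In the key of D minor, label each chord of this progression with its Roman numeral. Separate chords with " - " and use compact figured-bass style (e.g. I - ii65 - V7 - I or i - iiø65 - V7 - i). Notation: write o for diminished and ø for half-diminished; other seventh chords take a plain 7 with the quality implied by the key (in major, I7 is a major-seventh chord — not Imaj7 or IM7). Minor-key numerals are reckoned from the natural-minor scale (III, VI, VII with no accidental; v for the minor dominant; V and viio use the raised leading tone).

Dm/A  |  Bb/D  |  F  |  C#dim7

i64 - VI6 - III - viio7

Dm/A has root D, degree 1 in D minor, so i64.
Bb/D: major triad on Bb = scale degree 6 → VI6.
F: root F is the mediant; major triad there is III.
C#dim7: root C# is the leading tone; fully diminished seventh chord there is viio7.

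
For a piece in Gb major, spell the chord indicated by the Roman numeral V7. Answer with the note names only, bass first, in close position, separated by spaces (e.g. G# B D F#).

The numeral's case and figure indicate a dominant seventh chord. In Gb major its root, scale degree 5, is Db.
Stacking thirds from Db gives Db-F-Ab-Cb.

Db F Ab Cb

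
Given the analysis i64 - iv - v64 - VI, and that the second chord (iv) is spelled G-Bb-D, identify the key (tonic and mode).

iv is given as G-Bb-D — a minor triad with root G.
iv on G implies G is the subdominant; that puts the tonic at D, and the lowercase numeral fits minor mode.

D minor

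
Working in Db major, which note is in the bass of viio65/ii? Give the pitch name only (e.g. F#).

The applied chord viio65/ii is rooted on D: D-F-Ab-Cb.
The figure 65 means first inversion — the third is in the bass.

F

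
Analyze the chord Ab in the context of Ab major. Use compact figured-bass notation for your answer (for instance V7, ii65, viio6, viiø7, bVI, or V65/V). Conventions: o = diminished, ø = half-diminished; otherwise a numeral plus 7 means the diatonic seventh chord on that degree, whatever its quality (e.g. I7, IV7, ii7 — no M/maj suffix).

I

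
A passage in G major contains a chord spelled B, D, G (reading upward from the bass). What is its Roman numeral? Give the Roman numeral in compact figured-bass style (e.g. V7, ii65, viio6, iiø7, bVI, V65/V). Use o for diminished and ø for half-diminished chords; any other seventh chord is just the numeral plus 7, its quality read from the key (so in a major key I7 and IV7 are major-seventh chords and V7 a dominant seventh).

I6

Stacked in thirds the chord is G-B-D: a major triad on G.
G is scale degree 1 in G major, and a major triad on that degree is written I.
With B in the bass the chord is in first inversion, so the figured bass is 6.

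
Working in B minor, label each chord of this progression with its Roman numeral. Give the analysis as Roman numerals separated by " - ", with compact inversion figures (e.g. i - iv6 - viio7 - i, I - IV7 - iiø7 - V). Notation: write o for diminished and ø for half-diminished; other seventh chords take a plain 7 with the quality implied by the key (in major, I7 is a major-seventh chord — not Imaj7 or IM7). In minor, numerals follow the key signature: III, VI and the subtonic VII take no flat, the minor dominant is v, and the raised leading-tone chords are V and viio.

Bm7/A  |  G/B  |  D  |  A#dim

Bm7/A: root B is the tonic; minor seventh chord there is i42.
G/B: root G is the submediant; major triad there is VI6.
D has root D, degree 3 in B minor, so III.
A#dim: root A# is the leading tone; diminished triad there is viio.

i42 - VI6 - III - viio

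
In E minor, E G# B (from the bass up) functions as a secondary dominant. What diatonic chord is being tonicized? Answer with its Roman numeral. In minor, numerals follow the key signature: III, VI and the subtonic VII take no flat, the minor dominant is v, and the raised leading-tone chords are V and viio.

The chord is a major triad on E.
A dominant resolves down a perfect fifth: E → A. In E minor, A is scale degree 4, i.e. iv.

iv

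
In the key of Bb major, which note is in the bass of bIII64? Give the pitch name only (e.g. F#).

bIII in Bb major has root Db; the chord is Db-F-Ab.
The figure 64 means second inversion — the fifth is in the bass.

Ab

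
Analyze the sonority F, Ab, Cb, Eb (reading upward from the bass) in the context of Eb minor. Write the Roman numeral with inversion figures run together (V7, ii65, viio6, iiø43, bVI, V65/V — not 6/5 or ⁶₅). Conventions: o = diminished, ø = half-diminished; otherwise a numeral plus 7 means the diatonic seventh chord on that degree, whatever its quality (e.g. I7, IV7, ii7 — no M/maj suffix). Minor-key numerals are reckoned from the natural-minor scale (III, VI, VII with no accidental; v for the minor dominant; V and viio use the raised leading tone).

The pitches F-Ab-Cb-Eb form a half-diminished seventh chord rooted on F.
In Eb minor, F is the supertonic; the diatonic half-diminished seventh chord there is iiø7.

iiø7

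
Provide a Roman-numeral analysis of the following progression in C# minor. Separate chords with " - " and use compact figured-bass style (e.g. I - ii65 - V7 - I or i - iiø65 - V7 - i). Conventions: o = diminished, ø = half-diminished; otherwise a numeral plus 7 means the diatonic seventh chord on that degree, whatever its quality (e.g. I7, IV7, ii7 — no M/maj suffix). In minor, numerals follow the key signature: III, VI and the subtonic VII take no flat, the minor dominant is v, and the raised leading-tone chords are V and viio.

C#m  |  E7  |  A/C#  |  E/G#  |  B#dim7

i - V7/VI - VI6 - III6 - viio7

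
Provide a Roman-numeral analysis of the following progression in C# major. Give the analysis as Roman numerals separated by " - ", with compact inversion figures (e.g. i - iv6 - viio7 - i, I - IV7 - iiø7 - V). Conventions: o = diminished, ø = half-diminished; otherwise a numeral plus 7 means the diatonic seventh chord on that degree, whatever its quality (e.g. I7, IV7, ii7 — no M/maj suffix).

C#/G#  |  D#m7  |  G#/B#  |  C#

I64 - ii7 - V6 - I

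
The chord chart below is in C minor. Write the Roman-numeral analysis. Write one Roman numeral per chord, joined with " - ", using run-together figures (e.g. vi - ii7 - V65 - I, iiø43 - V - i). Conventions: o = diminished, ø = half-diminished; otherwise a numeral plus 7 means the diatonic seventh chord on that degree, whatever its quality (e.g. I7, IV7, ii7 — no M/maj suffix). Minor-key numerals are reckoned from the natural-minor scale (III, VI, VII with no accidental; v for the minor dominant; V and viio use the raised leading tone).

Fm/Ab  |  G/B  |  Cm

iv6 - V6 - i

Fm/Ab has root F, degree 4 in C minor, so iv6.
G/B has root G, degree 5 in C minor, so V6.
Cm: minor triad on C = scale degree 1 → i.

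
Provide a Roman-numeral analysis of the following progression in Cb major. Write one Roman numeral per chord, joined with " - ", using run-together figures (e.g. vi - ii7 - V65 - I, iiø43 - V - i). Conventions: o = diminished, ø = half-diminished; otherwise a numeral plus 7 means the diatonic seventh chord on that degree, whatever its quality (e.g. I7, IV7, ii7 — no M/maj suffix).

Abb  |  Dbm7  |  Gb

bVI - ii7 - V

Abb: major triad on Abb — chromatic; bVI (borrowed from the parallel minor).
Dbm7: root Db is the supertonic; minor seventh chord there is ii7.
Gb has root Gb, degree 5 in Cb major, so V.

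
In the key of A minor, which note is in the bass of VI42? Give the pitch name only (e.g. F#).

VI in A minor has root F; the chord is F-A-C-E.
The figure 42 means third inversion — the seventh is in the bass.

E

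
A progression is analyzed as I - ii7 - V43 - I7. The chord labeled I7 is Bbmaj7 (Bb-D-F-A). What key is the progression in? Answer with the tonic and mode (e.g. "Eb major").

Bb major

The anchor chord is a major seventh chord on Bb, labeled I7.
If Bb is scale degree 1 and the mode makes that degree carry a major seventh chord, the tonic is Bb and the mode is major.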